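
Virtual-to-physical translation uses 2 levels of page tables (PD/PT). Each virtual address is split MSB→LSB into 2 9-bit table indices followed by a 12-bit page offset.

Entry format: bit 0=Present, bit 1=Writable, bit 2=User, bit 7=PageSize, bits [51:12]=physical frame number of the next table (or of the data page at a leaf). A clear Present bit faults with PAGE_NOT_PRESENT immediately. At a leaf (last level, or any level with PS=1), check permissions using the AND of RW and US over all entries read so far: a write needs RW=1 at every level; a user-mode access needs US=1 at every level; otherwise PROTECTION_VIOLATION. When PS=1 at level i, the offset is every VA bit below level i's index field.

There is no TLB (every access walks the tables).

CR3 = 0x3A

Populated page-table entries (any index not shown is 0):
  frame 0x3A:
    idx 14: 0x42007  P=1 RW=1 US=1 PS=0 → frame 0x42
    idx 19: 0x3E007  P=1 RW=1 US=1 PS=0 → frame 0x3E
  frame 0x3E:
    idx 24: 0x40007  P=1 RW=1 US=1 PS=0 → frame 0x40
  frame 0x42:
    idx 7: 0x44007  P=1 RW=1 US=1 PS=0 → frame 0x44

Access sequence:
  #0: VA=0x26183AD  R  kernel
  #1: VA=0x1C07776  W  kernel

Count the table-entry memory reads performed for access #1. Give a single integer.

Walk each access:
#0 VA=0x26183AD (r,kernel):
  lvl0: tbl 0x3A, slot 19 ⇒ 0x3E007 (P1/RW1/US1/PS0)
  lvl1: tbl 0x3E, slot 24 ⇒ 0x40007 (P1/RW1/US1/PS0)
  ⇒ phys 0x403AD  [2 reads]
#1 VA=0x1C07776 (w,kernel):
  lvl0: tbl 0x3A, slot 14 ⇒ 0x42007 (P1/RW1/US1/PS0)
  lvl1: tbl 0x42, slot 7 ⇒ 0x44007 (P1/RW1/US1/PS0)
  ⇒ phys 0x44776  [2 reads]

Entries read for #1: 2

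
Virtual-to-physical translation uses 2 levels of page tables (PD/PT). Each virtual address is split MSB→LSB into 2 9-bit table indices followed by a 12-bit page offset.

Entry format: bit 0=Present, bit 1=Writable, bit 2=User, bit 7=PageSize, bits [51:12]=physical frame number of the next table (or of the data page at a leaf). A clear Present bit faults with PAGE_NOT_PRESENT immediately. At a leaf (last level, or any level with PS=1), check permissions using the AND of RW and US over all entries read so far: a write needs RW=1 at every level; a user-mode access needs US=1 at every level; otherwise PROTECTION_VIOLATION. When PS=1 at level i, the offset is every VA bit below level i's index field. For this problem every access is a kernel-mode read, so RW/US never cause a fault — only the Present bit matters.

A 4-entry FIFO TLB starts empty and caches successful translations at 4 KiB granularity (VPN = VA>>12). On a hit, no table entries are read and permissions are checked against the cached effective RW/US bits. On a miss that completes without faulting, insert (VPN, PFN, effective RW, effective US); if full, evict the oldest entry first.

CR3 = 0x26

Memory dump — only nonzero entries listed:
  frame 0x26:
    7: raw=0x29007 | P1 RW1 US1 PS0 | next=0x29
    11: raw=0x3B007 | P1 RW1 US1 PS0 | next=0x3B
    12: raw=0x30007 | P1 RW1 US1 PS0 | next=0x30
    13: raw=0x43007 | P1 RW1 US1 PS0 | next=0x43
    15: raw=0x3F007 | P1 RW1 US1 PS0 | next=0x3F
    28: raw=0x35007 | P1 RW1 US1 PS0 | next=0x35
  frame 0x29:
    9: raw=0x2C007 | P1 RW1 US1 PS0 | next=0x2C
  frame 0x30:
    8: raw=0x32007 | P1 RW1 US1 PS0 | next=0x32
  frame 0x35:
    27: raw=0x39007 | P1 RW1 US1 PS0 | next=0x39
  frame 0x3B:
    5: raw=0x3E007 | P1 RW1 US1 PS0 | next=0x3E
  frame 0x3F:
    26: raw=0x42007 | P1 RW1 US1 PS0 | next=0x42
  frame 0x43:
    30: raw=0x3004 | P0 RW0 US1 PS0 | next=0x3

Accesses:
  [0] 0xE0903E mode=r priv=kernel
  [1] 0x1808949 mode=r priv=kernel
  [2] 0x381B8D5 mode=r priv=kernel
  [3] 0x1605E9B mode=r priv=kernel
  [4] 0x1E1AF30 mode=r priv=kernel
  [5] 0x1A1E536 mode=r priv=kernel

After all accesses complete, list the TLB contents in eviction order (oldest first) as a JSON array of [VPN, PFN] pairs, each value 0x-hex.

Per-access translation:
#0 VA=0xE0903E (r,kernel):
  L0: frame=0x26 idx=7 entry=0x29007 [P=1 RW=1 US=1 PS=0]
  L1: frame=0x29 idx=9 entry=0x2C007 [P=1 RW=1 US=1 PS=0]
  ⇒ phys 0x2C03E  [2 reads]
#1 VA=0x1808949 (r,kernel):
  L0: frame=0x26 idx=12 entry=0x30007 [P=1 RW=1 US=1 PS=0]
  L1: frame=0x30 idx=8 entry=0x32007 [P=1 RW=1 US=1 PS=0]
  ⇒ phys 0x32949  [2 reads]
#2 VA=0x381B8D5 (r,kernel):
  L0: frame=0x26 idx=28 entry=0x35007 [P=1 RW=1 US=1 PS=0]
  L1: frame=0x35 idx=27 entry=0x39007 [P=1 RW=1 US=1 PS=0]
  ⇒ phys 0x398D5  [2 reads]
#3 VA=0x1605E9B (r,kernel):
  L0: frame=0x26 idx=11 entry=0x3B007 [P=1 RW=1 US=1 PS=0]
  L1: frame=0x3B idx=5 entry=0x3E007 [P=1 RW=1 US=1 PS=0]
  ⇒ phys 0x3EE9B  [2 reads]
#4 VA=0x1E1AF30 (r,kernel):
  L0: frame=0x26 idx=15 entry=0x3F007 [P=1 RW=1 US=1 PS=0]
  L1: frame=0x3F idx=26 entry=0x42007 [P=1 RW=1 US=1 PS=0]
  ⇒ phys 0x42F30  [2 reads]
#5 VA=0x1A1E536 (r,kernel):
  L0: frame=0x26 idx=13 entry=0x43007 [P=1 RW=1 US=1 PS=0]
  L1: frame=0x43 idx=30 entry=0x3004 [P=0 RW=0 US=1 PS=0]
  → PAGE_NOT_PRESENT  (2 entries read)

TLB: [["0x1808", "0x32"], ["0x381B", "0x39"], ["0x1605", "0x3E"], ["0x1E1A", "0x42"]]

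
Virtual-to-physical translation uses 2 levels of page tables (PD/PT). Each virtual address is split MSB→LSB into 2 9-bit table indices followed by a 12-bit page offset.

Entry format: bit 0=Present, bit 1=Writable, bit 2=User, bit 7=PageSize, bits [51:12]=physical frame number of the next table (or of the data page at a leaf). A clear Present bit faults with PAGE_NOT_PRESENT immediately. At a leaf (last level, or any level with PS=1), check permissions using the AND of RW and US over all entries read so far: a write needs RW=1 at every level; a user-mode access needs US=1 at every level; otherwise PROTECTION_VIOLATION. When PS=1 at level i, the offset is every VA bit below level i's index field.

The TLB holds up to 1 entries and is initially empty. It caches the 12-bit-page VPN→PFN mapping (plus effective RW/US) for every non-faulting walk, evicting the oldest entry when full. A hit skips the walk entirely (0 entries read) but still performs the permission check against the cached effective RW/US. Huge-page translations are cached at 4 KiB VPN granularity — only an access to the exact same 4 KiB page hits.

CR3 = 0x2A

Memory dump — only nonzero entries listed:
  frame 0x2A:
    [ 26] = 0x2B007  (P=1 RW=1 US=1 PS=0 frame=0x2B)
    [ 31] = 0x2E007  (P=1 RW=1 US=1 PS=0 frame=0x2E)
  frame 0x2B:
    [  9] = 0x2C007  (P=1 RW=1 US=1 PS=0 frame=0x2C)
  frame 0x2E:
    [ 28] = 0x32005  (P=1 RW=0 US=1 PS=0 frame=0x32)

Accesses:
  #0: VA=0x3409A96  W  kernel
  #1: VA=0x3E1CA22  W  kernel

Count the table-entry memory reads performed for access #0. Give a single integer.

Trace:
#0 VA=0x3409A96 (w,kernel):
  lvl0: tbl 0x2A, slot 26 ⇒ 0x2B007 (P1/RW1/US1/PS0)
  lvl1: tbl 0x2B, slot 9 ⇒ 0x2C007 (P1/RW1/US1/PS0)
  → PA=0x2CA96  (2 entries read)
#1 VA=0x3E1CA22 (w,kernel):
  lvl0: tbl 0x2A, slot 31 ⇒ 0x2E007 (P1/RW1/US1/PS0)
  lvl1: tbl 0x2E, slot 28 ⇒ 0x32005 (P1/RW0/US1/PS0)
  ✗ PROTECTION_VIOLATION  [2 reads]

Entries read for #0: 2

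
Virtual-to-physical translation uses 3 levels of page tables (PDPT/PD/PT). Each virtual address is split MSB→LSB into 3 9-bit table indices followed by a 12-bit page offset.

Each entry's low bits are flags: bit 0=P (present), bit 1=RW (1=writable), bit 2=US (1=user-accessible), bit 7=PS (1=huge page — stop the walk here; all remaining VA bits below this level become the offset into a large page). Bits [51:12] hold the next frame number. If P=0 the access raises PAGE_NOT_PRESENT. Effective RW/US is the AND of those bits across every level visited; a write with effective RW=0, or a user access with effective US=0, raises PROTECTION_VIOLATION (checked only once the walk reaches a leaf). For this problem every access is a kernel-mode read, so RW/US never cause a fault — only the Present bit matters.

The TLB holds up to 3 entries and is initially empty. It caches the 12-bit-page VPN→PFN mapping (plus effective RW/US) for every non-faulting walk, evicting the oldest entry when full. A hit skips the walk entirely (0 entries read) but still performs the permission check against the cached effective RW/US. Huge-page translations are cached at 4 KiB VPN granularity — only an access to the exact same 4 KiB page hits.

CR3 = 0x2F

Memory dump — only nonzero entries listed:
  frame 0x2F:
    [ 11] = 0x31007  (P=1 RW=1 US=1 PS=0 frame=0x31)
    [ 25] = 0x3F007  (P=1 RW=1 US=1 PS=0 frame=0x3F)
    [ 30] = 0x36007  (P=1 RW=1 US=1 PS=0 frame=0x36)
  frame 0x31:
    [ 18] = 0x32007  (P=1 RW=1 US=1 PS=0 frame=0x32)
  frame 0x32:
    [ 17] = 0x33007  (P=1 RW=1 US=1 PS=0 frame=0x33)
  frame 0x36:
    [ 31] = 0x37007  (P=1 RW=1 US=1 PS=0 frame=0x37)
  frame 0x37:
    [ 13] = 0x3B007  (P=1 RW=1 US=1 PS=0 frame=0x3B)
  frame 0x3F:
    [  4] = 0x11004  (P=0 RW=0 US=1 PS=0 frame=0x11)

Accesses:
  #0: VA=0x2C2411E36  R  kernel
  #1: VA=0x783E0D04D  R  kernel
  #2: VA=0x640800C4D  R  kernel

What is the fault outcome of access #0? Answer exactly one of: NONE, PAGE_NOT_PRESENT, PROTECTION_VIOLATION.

Walk each access:
#0 VA=0x2C2411E36 (r,kernel):
  L0 @0x2F[11] → 0x31007  P=1,RW=1,US=1,PS=0
  L1 @0x31[18] → 0x32007  P=1,RW=1,US=1,PS=0
  L2 @0x32[17] → 0x33007  P=1,RW=1,US=1,PS=0
  ✓ 0x33E36  — 3 lookups
#1 VA=0x783E0D04D (r,kernel):
  L0 @0x2F[30] → 0x36007  P=1,RW=1,US=1,PS=0
  L1 @0x36[31] → 0x37007  P=1,RW=1,US=1,PS=0
  L2 @0x37[13] → 0x3B007  P=1,RW=1,US=1,PS=0
  ✓ 0x3B04D  — 3 lookups
#2 VA=0x640800C4D (r,kernel):
  L0 @0x2F[25] → 0x3F007  P=1,RW=1,US=1,PS=0
  L1 @0x3F[4] → 0x11004  P=0,RW=0,US=1,PS=0
  ⇒ fault: PAGE_NOT_PRESENT  — 2 lookups

Access #0 fault: NONE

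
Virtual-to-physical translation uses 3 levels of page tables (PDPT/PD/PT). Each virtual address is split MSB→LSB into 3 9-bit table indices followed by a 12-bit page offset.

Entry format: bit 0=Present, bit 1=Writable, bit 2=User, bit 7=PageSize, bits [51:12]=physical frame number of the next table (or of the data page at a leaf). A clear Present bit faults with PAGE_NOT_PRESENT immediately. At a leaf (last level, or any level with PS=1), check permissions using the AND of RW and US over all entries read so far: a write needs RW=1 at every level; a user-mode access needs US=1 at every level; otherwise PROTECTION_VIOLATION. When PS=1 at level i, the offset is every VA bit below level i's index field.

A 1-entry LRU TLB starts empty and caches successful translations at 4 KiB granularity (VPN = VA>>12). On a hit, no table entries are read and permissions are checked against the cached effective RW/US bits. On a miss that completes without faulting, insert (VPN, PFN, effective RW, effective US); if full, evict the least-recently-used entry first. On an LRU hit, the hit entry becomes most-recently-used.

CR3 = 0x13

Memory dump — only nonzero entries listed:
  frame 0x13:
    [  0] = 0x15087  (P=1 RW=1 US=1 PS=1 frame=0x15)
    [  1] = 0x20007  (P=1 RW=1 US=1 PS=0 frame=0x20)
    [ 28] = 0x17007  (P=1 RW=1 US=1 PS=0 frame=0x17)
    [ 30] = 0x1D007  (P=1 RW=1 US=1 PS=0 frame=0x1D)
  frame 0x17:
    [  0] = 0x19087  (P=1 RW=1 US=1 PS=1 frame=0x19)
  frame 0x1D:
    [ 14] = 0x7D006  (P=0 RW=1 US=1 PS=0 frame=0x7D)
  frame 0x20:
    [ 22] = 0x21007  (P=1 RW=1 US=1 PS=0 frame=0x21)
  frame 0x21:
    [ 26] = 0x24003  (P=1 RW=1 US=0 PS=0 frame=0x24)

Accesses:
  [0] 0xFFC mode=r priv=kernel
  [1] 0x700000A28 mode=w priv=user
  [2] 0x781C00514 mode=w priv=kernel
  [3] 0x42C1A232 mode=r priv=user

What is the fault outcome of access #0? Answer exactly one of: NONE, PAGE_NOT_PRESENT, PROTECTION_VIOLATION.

Per-access translation:
#0 VA=0xFFC (r,kernel):
  [0] read 0x13 idx=0: raw=0x15087 flags P=1 W=1 U=1 S=1
  → PA=0x15FFC (huge @L0)  (1 entries read)
#1 VA=0x700000A28 (w,user):
  [0] read 0x13 idx=28: raw=0x17007 flags P=1 W=1 U=1 S=0
  [1] read 0x17 idx=0: raw=0x19087 flags P=1 W=1 U=1 S=1
  → PA=0x19A28 (huge @L1)  (2 entries read)
#2 VA=0x781C00514 (w,kernel):
  [0] read 0x13 idx=30: raw=0x1D007 flags P=1 W=1 U=1 S=0
  [1] read 0x1D idx=14: raw=0x7D006 flags P=0 W=1 U=1 S=0
  ⇒ fault: PAGE_NOT_PRESENT  — 2 lookups
#3 VA=0x42C1A232 (r,user):
  [0] read 0x13 idx=1: raw=0x20007 flags P=1 W=1 U=1 S=0
  [1] read 0x20 idx=22: raw=0x21007 flags P=1 W=1 U=1 S=0
  [2] read 0x21 idx=26: raw=0x24003 flags P=1 W=1 U=0 S=0
  ⇒ fault: PROTECTION_VIOLATION  — 3 lookups

Access #0 fault: NONE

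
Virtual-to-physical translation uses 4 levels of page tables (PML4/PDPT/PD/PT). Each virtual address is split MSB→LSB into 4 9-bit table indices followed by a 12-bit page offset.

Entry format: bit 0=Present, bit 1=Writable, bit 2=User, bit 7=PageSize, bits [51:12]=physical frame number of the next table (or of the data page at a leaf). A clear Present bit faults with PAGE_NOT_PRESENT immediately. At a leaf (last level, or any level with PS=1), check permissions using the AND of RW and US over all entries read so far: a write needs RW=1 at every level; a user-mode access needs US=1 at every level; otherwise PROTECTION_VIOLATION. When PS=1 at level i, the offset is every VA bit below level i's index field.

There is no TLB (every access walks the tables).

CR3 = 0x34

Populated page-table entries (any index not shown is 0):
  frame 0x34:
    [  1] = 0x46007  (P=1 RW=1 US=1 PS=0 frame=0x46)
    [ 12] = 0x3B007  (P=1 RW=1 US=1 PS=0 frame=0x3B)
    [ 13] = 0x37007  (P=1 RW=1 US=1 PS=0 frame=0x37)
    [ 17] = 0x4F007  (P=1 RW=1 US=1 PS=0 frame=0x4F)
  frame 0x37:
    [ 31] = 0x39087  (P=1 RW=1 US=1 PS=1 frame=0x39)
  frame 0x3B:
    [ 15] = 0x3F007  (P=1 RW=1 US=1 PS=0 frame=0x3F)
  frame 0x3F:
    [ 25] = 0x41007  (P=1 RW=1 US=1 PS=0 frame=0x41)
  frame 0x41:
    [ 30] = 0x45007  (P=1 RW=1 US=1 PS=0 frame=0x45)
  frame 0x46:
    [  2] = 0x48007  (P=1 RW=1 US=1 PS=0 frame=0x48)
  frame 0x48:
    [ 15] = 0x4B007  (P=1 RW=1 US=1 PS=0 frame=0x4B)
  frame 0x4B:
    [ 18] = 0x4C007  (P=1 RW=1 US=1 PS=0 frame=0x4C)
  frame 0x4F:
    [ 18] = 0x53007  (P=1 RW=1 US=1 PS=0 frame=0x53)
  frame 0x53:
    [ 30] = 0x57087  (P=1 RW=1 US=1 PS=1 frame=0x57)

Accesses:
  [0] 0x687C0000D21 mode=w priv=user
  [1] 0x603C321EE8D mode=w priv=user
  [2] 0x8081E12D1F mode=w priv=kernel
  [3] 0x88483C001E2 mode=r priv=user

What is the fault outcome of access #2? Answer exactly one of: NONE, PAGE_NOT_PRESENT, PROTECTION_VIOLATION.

Trace:
#0 VA=0x687C0000D21 (w,user):
  L0 @0x34[13] → 0x37007  P=1,RW=1,US=1,PS=0
  L1 @0x37[31] → 0x39087  P=1,RW=1,US=1,PS=1
  → PA=0x39D21 (huge @L1)  (2 entries read)
#1 VA=0x603C321EE8D (w,user):
  L0 @0x34[12] → 0x3B007  P=1,RW=1,US=1,PS=0
  L1 @0x3B[15] → 0x3F007  P=1,RW=1,US=1,PS=0
  L2 @0x3F[25] → 0x41007  P=1,RW=1,US=1,PS=0
  L3 @0x41[30] → 0x45007  P=1,RW=1,US=1,PS=0
  → PA=0x45E8D  (4 entries read)
#2 VA=0x8081E12D1F (w,kernel):
  L0 @0x34[1] → 0x46007  P=1,RW=1,US=1,PS=0
  L1 @0x46[2] → 0x48007  P=1,RW=1,US=1,PS=0
  L2 @0x48[15] → 0x4B007  P=1,RW=1,US=1,PS=0
  L3 @0x4B[18] → 0x4C007  P=1,RW=1,US=1,PS=0
  → PA=0x4CD1F  (4 entries read)
#3 VA=0x88483C001E2 (r,user):
  L0 @0x34[17] → 0x4F007  P=1,RW=1,US=1,PS=0
  L1 @0x4F[18] → 0x53007  P=1,RW=1,US=1,PS=0
  L2 @0x53[30] → 0x57087  P=1,RW=1,US=1,PS=1
  → PA=0x571E2 (huge @L2)  (3 entries read)

Access #2 fault: NONE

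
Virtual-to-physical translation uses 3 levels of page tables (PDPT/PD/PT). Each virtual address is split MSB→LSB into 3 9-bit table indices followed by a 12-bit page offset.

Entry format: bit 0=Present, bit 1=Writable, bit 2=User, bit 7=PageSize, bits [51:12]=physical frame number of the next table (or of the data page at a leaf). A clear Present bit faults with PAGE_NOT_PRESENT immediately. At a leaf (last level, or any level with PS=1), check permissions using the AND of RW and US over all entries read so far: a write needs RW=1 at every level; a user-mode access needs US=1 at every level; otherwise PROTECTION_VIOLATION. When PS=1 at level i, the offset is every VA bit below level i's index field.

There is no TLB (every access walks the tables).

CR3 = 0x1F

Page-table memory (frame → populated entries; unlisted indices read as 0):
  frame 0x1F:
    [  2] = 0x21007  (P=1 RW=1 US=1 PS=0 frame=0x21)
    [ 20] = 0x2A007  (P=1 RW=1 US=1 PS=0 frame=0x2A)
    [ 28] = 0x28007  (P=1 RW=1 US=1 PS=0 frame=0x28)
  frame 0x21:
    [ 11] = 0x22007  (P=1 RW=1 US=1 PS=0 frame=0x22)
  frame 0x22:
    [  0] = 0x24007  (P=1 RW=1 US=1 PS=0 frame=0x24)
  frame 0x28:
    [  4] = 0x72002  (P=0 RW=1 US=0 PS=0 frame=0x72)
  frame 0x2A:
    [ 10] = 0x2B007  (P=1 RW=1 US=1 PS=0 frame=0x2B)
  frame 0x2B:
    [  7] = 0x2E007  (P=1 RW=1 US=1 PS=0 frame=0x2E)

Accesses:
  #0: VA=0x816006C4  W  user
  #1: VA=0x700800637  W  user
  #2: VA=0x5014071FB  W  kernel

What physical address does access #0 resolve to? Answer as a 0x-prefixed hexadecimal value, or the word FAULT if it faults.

Trace:
#0 VA=0x816006C4 (w,user):
  L0: frame=0x1F idx=2 entry=0x21007 [P=1 RW=1 US=1 PS=0]
  L1: frame=0x21 idx=11 entry=0x22007 [P=1 RW=1 US=1 PS=0]
  L2: frame=0x22 idx=0 entry=0x24007 [P=1 RW=1 US=1 PS=0]
  → PA=0x246C4  (3 entries read)
#1 VA=0x700800637 (w,user):
  L0: frame=0x1F idx=28 entry=0x28007 [P=1 RW=1 US=1 PS=0]
  L1: frame=0x28 idx=4 entry=0x72002 [P=0 RW=1 US=0 PS=0]
  ⇒ fault: PAGE_NOT_PRESENT  — 2 lookups
#2 VA=0x5014071FB (w,kernel):
  L0: frame=0x1F idx=20 entry=0x2A007 [P=1 RW=1 US=1 PS=0]
  L1: frame=0x2A idx=10 entry=0x2B007 [P=1 RW=1 US=1 PS=0]
  L2: frame=0x2B idx=7 entry=0x2E007 [P=1 RW=1 US=1 PS=0]
  → PA=0x2E1FB  (3 entries read)

Access #0 PA: 0x246C4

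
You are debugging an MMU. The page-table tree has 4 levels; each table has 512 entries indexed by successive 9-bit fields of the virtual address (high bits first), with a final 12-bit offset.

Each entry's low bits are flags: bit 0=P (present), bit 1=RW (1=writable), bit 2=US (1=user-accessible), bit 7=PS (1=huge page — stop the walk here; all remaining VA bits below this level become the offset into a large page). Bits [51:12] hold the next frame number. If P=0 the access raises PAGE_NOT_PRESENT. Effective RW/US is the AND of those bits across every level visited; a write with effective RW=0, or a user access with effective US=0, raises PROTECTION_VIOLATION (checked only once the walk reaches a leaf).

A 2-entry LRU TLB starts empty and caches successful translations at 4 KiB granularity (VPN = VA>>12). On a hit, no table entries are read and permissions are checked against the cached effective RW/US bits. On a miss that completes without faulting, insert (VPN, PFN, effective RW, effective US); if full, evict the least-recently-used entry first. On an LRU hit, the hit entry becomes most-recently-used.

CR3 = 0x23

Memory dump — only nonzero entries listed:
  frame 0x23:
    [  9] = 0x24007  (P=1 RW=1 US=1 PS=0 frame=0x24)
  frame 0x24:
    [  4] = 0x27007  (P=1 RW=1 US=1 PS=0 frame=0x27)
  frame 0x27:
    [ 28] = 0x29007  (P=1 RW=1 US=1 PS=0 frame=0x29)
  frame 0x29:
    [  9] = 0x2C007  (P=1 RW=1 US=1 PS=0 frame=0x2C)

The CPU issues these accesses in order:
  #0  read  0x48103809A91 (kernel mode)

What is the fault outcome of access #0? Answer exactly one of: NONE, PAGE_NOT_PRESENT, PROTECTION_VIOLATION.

Walk each access:
#0 VA=0x48103809A91 (r,kernel):
  lvl0: tbl 0x23, slot 9 ⇒ 0x24007 (P1/RW1/US1/PS0)
  lvl1: tbl 0x24, slot 4 ⇒ 0x27007 (P1/RW1/US1/PS0)
  lvl2: tbl 0x27, slot 28 ⇒ 0x29007 (P1/RW1/US1/PS0)
  lvl3: tbl 0x29, slot 9 ⇒ 0x2C007 (P1/RW1/US1/PS0)
  ⇒ phys 0x2CA91  [4 reads]

Access #0 fault: NONE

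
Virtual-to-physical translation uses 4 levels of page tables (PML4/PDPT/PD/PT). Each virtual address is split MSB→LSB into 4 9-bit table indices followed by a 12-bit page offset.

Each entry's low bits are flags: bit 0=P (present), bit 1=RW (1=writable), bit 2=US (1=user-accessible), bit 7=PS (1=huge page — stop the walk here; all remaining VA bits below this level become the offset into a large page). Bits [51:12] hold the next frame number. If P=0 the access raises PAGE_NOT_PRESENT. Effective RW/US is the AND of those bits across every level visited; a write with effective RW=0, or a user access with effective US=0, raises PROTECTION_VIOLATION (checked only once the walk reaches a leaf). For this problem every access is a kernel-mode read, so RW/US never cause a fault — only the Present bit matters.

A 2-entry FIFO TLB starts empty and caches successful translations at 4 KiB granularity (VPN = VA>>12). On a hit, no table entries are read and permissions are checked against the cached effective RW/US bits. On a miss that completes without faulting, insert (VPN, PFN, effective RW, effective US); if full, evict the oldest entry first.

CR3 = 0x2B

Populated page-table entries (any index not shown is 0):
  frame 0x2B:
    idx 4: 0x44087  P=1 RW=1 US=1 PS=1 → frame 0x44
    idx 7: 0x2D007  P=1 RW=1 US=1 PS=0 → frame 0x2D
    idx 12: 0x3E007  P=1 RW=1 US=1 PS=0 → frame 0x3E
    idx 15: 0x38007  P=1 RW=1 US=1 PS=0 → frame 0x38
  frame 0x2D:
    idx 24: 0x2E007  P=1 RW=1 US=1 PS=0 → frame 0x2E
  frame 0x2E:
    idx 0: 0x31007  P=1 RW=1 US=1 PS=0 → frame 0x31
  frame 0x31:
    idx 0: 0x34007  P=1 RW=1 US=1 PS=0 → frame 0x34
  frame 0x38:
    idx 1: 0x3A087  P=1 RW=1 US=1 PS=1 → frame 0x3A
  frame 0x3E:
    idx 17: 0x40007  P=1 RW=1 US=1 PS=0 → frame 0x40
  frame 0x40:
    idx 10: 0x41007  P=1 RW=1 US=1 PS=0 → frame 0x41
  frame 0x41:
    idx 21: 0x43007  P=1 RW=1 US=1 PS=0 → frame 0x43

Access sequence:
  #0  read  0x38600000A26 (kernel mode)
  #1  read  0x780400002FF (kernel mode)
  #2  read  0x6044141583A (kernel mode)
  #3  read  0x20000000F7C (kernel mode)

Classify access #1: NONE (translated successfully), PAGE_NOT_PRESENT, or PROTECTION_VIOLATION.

Trace:
#0 VA=0x38600000A26 (r,kernel):
  [0] read 0x2B idx=7: raw=0x2D007 flags P=1 W=1 U=1 S=0
  [1] read 0x2D idx=24: raw=0x2E007 flags P=1 W=1 U=1 S=0
  [2] read 0x2E idx=0: raw=0x31007 flags P=1 W=1 U=1 S=0
  [3] read 0x31 idx=0: raw=0x34007 flags P=1 W=1 U=1 S=0
  → PA=0x34A26  (4 entries read)
#1 VA=0x780400002FF (r,kernel):
  [0] read 0x2B idx=15: raw=0x38007 flags P=1 W=1 U=1 S=0
  [1] read 0x38 idx=1: raw=0x3A087 flags P=1 W=1 U=1 S=1
  → PA=0x3A2FF (huge @L1)  (2 entries read)
#2 VA=0x6044141583A (r,kernel):
  [0] read 0x2B idx=12: raw=0x3E007 flags P=1 W=1 U=1 S=0
  [1] read 0x3E idx=17: raw=0x40007 flags P=1 W=1 U=1 S=0
  [2] read 0x40 idx=10: raw=0x41007 flags P=1 W=1 U=1 S=0
  [3] read 0x41 idx=21: raw=0x43007 flags P=1 W=1 U=1 S=0
  → PA=0x4383A  (4 entries read)
#3 VA=0x20000000F7C (r,kernel):
  [0] read 0x2B idx=4: raw=0x44087 flags P=1 W=1 U=1 S=1
  → PA=0x44F7C (huge @L0)  (1 entries read)

Access #1 fault: NONE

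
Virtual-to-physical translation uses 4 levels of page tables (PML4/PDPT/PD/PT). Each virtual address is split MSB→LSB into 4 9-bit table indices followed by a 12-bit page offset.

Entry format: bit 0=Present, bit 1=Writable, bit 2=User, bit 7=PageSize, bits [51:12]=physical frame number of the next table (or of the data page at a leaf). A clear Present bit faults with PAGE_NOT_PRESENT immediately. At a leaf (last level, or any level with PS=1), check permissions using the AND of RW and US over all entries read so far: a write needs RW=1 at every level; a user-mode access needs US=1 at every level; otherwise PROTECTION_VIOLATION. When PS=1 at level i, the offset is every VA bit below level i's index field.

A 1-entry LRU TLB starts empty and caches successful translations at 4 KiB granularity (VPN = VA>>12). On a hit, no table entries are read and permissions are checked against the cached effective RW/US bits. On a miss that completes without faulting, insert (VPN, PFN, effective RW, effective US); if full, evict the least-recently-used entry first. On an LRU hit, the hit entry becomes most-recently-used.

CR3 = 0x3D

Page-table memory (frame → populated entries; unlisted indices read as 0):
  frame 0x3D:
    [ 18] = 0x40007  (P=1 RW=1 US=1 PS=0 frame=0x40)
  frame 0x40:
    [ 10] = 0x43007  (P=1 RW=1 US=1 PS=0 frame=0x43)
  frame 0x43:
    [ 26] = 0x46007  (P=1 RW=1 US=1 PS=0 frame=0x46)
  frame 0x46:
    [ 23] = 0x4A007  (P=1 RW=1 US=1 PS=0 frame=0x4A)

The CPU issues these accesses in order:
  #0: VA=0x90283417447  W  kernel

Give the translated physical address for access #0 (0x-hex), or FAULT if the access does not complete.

Per-access translation:
#0 VA=0x90283417447 (w,kernel):
  lvl0: tbl 0x3D, slot 18 ⇒ 0x40007 (P1/RW1/US1/PS0)
  lvl1: tbl 0x40, slot 10 ⇒ 0x43007 (P1/RW1/US1/PS0)
  lvl2: tbl 0x43, slot 26 ⇒ 0x46007 (P1/RW1/US1/PS0)
  lvl3: tbl 0x46, slot 23 ⇒ 0x4A007 (P1/RW1/US1/PS0)
  → PA=0x4A447  (4 entries read)

Access #0 PA: 0x4A447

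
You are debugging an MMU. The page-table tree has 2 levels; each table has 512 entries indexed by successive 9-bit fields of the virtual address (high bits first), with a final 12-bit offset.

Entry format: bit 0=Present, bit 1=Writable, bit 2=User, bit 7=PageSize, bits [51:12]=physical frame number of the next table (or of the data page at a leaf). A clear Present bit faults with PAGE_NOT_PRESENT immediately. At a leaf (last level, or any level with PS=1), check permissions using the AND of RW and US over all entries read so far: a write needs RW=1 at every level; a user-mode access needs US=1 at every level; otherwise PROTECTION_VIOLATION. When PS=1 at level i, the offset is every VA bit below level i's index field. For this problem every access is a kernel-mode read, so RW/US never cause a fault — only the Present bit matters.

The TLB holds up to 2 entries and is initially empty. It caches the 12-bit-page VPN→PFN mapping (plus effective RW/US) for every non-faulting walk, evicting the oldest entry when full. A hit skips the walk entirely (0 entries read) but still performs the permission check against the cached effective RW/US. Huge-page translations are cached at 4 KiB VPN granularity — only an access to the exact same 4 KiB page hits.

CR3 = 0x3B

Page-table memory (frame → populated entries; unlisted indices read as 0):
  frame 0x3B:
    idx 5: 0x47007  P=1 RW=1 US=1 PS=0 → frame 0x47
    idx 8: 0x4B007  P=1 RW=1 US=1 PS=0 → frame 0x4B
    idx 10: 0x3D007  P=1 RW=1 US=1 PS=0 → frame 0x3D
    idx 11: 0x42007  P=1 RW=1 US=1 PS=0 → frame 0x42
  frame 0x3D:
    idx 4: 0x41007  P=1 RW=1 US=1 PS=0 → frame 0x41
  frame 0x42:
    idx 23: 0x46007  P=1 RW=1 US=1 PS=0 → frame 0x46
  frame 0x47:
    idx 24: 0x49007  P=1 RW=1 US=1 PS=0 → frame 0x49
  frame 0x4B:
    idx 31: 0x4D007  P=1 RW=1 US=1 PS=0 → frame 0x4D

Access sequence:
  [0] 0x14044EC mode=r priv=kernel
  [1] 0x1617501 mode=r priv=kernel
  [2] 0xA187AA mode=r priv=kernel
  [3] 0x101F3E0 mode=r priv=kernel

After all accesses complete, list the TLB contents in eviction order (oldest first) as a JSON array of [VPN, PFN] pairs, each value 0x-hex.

Walk each access:
#0 VA=0x14044EC (r,kernel):
  L0 @0x3B[10] → 0x3D007  P=1,RW=1,US=1,PS=0
  L1 @0x3D[4] → 0x41007  P=1,RW=1,US=1,PS=0
  ⇒ phys 0x414EC  [2 reads]
#1 VA=0x1617501 (r,kernel):
  L0 @0x3B[11] → 0x42007  P=1,RW=1,US=1,PS=0
  L1 @0x42[23] → 0x46007  P=1,RW=1,US=1,PS=0
  ⇒ phys 0x46501  [2 reads]
#2 VA=0xA187AA (r,kernel):
  L0 @0x3B[5] → 0x47007  P=1,RW=1,US=1,PS=0
  L1 @0x47[24] → 0x49007  P=1,RW=1,US=1,PS=0
  ⇒ phys 0x497AA  [2 reads]
#3 VA=0x101F3E0 (r,kernel):
  L0 @0x3B[8] → 0x4B007  P=1,RW=1,US=1,PS=0
  L1 @0x4B[31] → 0x4D007  P=1,RW=1,US=1,PS=0
  ⇒ phys 0x4D3E0  [2 reads]

TLB: [["0xA18", "0x49"], ["0x101F", "0x4D"]]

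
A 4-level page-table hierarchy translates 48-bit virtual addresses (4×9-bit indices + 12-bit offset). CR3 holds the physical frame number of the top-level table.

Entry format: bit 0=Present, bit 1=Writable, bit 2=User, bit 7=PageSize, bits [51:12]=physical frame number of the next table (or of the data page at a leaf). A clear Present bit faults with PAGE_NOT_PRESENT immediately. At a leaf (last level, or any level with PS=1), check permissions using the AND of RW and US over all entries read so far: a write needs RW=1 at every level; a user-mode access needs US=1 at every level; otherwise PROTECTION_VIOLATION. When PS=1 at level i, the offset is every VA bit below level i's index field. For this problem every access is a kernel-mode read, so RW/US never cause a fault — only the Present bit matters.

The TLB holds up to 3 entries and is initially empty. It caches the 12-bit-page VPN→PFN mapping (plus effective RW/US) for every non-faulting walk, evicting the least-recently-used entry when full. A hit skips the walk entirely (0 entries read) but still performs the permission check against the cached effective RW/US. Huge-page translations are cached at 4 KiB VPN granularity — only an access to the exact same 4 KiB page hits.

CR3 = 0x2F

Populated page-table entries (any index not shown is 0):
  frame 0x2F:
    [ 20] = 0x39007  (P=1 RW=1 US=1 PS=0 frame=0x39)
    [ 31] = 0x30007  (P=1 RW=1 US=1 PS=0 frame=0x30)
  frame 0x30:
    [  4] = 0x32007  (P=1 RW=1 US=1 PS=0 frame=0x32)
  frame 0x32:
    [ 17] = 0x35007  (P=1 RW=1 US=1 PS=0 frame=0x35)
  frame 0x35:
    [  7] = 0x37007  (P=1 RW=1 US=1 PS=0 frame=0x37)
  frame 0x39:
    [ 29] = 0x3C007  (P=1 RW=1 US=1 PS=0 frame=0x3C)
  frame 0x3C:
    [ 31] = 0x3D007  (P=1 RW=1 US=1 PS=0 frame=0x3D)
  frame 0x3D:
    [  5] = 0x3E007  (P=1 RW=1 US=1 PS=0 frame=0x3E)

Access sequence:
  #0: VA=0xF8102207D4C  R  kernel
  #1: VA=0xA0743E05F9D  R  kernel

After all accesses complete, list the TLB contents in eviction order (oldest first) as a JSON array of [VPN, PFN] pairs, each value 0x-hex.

Trace:
#0 VA=0xF8102207D4C (r,kernel):
  L0: frame=0x2F idx=31 entry=0x30007 [P=1 RW=1 US=1 PS=0]
  L1: frame=0x30 idx=4 entry=0x32007 [P=1 RW=1 US=1 PS=0]
  L2: frame=0x32 idx=17 entry=0x35007 [P=1 RW=1 US=1 PS=0]
  L3: frame=0x35 idx=7 entry=0x37007 [P=1 RW=1 US=1 PS=0]
  → PA=0x37D4C  (4 entries read)
#1 VA=0xA0743E05F9D (r,kernel):
  L0: frame=0x2F idx=20 entry=0x39007 [P=1 RW=1 US=1 PS=0]
  L1: frame=0x39 idx=29 entry=0x3C007 [P=1 RW=1 US=1 PS=0]
  L2: frame=0x3C idx=31 entry=0x3D007 [P=1 RW=1 US=1 PS=0]
  L3: frame=0x3D idx=5 entry=0x3E007 [P=1 RW=1 US=1 PS=0]
  → PA=0x3EF9D  (4 entries read)

TLB: [["0xF8102207", "0x37"], ["0xA0743E05", "0x3E"]]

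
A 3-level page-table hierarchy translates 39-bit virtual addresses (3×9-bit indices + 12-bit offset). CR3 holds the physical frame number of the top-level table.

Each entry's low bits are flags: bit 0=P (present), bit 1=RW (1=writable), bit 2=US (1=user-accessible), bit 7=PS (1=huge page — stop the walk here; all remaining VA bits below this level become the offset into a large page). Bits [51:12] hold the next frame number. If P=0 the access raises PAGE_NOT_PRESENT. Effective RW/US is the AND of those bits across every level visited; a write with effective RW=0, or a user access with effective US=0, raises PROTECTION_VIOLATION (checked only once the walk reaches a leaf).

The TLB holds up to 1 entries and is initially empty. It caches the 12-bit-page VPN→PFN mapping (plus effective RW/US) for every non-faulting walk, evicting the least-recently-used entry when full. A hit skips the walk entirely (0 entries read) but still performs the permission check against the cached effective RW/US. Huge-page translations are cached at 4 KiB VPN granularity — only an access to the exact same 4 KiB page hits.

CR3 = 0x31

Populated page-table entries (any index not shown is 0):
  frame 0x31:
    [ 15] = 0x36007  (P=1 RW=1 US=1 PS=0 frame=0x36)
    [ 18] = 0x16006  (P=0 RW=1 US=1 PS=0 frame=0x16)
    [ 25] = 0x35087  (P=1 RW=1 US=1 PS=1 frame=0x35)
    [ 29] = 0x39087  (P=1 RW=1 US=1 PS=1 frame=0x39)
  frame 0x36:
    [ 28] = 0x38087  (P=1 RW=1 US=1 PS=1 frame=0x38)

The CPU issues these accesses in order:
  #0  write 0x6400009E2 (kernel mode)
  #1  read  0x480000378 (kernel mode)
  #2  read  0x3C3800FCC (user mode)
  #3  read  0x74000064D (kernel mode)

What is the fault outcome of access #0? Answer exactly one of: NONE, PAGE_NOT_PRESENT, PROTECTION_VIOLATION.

Per-access translation:
#0 VA=0x6400009E2 (w,kernel):
  [0] read 0x31 idx=25: raw=0x35087 flags P=1 W=1 U=1 S=1
  → PA=0x359E2 (huge @L0)  (1 entries read)
#1 VA=0x480000378 (r,kernel):
  [0] read 0x31 idx=18: raw=0x16006 flags P=0 W=1 U=1 S=0
  ✗ PAGE_NOT_PRESENT  [1 reads]
#2 VA=0x3C3800FCC (r,user):
  [0] read 0x31 idx=15: raw=0x36007 flags P=1 W=1 U=1 S=0
  [1] read 0x36 idx=28: raw=0x38087 flags P=1 W=1 U=1 S=1
  → PA=0x38FCC (huge @L1)  (2 entries read)
#3 VA=0x74000064D (r,kernel):
  [0] read 0x31 idx=29: raw=0x39087 flags P=1 W=1 U=1 S=1
  → PA=0x3964D (huge @L0)  (1 entries read)

Access #0 fault: NONE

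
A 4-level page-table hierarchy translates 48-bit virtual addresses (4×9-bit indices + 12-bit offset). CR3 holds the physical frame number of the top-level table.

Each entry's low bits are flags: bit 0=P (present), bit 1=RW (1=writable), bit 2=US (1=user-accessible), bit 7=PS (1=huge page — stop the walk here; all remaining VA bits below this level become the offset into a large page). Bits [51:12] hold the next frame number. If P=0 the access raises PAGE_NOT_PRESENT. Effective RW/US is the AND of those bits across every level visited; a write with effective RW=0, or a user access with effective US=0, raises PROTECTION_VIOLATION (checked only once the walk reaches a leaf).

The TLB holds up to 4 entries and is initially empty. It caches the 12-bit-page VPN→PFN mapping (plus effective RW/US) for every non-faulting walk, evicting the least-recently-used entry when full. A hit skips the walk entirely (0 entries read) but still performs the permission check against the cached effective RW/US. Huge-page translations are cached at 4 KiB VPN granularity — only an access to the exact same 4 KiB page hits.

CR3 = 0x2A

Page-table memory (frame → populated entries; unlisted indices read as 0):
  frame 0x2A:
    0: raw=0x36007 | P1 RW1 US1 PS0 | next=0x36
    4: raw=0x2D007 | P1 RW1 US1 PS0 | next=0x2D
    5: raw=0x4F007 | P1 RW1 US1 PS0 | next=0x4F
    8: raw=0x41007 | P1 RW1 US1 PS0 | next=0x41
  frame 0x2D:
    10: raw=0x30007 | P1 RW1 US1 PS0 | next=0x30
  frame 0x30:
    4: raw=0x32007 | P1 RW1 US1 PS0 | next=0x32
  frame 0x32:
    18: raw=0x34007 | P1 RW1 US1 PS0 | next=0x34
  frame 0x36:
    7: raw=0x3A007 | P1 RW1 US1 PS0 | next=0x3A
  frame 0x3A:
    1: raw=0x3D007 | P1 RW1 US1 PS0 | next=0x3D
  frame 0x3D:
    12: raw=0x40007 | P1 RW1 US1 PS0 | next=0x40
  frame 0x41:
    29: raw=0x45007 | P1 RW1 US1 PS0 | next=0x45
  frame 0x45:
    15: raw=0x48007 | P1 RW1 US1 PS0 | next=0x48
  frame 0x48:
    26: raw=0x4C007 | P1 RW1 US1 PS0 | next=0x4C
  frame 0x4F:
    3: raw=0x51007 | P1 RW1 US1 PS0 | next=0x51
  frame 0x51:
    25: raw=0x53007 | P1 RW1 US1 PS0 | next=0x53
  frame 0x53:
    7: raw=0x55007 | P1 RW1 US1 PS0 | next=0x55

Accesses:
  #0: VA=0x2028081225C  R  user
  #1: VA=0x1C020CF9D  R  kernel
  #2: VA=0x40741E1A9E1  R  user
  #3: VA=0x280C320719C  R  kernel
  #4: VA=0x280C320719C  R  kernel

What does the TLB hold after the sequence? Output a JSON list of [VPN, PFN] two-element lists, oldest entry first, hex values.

Walk each access:
#0 VA=0x2028081225C (r,user):
  L0 @0x2A[4] → 0x2D007  P=1,RW=1,US=1,PS=0
  L1 @0x2D[10] → 0x30007  P=1,RW=1,US=1,PS=0
  L2 @0x30[4] → 0x32007  P=1,RW=1,US=1,PS=0
  L3 @0x32[18] → 0x34007  P=1,RW=1,US=1,PS=0
  → PA=0x3425C  (4 entries read)
#1 VA=0x1C020CF9D (r,kernel):
  L0 @0x2A[0] → 0x36007  P=1,RW=1,US=1,PS=0
  L1 @0x36[7] → 0x3A007  P=1,RW=1,US=1,PS=0
  L2 @0x3A[1] → 0x3D007  P=1,RW=1,US=1,PS=0
  L3 @0x3D[12] → 0x40007  P=1,RW=1,US=1,PS=0
  → PA=0x40F9D  (4 entries read)
#2 VA=0x40741E1A9E1 (r,user):
  L0 @0x2A[8] → 0x41007  P=1,RW=1,US=1,PS=0
  L1 @0x41[29] → 0x45007  P=1,RW=1,US=1,PS=0
  L2 @0x45[15] → 0x48007  P=1,RW=1,US=1,PS=0
  L3 @0x48[26] → 0x4C007  P=1,RW=1,US=1,PS=0
  → PA=0x4C9E1  (4 entries read)
#3 VA=0x280C320719C (r,kernel):
  L0 @0x2A[5] → 0x4F007  P=1,RW=1,US=1,PS=0
  L1 @0x4F[3] → 0x51007  P=1,RW=1,US=1,PS=0
  L2 @0x51[25] → 0x53007  P=1,RW=1,US=1,PS=0
  L3 @0x53[7] → 0x55007  P=1,RW=1,US=1,PS=0
  → PA=0x5519C  (4 entries read)
#4 VA=0x280C320719C (r,kernel):
  TLB hit vpn=0x280C3207 → PA=0x5519C

TLB: [["0x20280812", "0x34"], ["0x1C020C", "0x40"], ["0x40741E1A", "0x4C"], ["0x280C3207", "0x55"]]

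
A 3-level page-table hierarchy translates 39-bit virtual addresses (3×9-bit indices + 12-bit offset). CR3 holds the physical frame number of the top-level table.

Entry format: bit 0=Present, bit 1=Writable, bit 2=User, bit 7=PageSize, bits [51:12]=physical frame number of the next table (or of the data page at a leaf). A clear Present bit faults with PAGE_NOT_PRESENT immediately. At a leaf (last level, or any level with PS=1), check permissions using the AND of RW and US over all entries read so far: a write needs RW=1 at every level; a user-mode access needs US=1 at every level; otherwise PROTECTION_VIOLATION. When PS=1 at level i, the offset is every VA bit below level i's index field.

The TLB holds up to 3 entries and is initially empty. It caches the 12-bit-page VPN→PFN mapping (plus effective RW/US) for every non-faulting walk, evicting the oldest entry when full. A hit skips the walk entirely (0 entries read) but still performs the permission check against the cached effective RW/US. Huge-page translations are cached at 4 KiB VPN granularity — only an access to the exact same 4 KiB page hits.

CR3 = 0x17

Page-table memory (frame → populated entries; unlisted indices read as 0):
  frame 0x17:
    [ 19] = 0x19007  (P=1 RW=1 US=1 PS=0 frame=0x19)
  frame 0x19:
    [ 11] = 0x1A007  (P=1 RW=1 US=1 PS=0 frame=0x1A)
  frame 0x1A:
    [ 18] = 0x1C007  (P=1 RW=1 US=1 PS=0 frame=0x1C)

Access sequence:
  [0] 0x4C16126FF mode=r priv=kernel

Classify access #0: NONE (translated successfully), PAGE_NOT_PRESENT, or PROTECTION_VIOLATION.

Walk each access:
#0 VA=0x4C16126FF (r,kernel):
  lvl0: tbl 0x17, slot 19 ⇒ 0x19007 (P1/RW1/US1/PS0)
  lvl1: tbl 0x19, slot 11 ⇒ 0x1A007 (P1/RW1/US1/PS0)
  lvl2: tbl 0x1A, slot 18 ⇒ 0x1C007 (P1/RW1/US1/PS0)
  ⇒ phys 0x1C6FF  [3 reads]

Access #0 fault: NONE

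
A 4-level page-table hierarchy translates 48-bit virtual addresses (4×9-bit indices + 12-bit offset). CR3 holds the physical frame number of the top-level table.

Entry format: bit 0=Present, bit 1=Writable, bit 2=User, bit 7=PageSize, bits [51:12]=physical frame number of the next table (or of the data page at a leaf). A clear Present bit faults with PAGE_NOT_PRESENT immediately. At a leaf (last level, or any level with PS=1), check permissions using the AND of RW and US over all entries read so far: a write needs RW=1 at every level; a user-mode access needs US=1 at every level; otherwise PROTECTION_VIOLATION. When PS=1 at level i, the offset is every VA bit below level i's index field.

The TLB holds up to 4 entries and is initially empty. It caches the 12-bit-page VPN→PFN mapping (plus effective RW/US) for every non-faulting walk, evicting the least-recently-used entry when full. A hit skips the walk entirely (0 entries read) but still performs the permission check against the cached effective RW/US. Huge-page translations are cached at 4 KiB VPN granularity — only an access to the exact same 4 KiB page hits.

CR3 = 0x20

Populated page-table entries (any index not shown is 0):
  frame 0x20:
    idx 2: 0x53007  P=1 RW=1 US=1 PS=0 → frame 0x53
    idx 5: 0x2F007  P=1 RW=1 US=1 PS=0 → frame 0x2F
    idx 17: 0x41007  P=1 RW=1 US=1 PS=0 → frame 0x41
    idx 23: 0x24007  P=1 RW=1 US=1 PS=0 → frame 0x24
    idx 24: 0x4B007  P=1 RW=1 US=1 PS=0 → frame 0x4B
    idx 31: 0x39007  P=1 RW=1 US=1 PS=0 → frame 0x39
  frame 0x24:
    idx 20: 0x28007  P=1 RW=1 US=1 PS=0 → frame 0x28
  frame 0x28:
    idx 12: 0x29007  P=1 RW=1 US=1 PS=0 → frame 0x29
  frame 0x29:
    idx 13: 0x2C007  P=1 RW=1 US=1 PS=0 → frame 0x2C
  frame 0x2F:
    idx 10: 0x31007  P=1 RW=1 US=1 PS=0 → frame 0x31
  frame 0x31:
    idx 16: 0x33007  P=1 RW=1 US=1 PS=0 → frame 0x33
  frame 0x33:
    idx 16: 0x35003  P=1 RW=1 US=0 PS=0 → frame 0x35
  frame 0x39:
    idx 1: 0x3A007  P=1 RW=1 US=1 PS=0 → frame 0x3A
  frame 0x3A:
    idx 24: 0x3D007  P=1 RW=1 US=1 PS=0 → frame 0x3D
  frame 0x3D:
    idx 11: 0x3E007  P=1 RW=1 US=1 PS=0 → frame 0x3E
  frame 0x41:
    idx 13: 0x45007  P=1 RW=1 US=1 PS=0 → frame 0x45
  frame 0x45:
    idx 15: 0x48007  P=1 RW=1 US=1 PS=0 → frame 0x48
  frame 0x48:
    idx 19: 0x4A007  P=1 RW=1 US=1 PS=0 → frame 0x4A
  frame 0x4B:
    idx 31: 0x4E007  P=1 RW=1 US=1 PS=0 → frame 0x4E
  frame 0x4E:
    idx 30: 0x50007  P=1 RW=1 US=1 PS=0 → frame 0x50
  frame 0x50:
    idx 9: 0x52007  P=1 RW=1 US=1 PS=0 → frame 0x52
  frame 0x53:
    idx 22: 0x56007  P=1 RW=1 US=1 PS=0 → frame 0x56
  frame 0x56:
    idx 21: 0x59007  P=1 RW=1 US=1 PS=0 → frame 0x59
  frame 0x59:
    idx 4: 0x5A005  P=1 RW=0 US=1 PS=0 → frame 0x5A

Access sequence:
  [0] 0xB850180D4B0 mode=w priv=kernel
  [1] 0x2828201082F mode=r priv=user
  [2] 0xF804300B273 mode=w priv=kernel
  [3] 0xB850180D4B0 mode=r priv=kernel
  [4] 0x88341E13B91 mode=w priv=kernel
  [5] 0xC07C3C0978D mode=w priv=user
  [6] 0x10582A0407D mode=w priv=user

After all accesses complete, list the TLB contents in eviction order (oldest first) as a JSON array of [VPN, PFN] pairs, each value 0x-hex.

Per-access translation:
#0 VA=0xB850180D4B0 (w,kernel):
  lvl0: tbl 0x20, slot 23 ⇒ 0x24007 (P1/RW1/US1/PS0)
  lvl1: tbl 0x24, slot 20 ⇒ 0x28007 (P1/RW1/US1/PS0)
  lvl2: tbl 0x28, slot 12 ⇒ 0x29007 (P1/RW1/US1/PS0)
  lvl3: tbl 0x29, slot 13 ⇒ 0x2C007 (P1/RW1/US1/PS0)
  → PA=0x2C4B0  (4 entries read)
#1 VA=0x2828201082F (r,user):
  lvl0: tbl 0x20, slot 5 ⇒ 0x2F007 (P1/RW1/US1/PS0)
  lvl1: tbl 0x2F, slot 10 ⇒ 0x31007 (P1/RW1/US1/PS0)
  lvl2: tbl 0x31, slot 16 ⇒ 0x33007 (P1/RW1/US1/PS0)
  lvl3: tbl 0x33, slot 16 ⇒ 0x35003 (P1/RW1/US0/PS0)
  → PROTECTION_VIOLATION  (4 entries read)
#2 VA=0xF804300B273 (w,kernel):
  lvl0: tbl 0x20, slot 31 ⇒ 0x39007 (P1/RW1/US1/PS0)
  lvl1: tbl 0x39, slot 1 ⇒ 0x3A007 (P1/RW1/US1/PS0)
  lvl2: tbl 0x3A, slot 24 ⇒ 0x3D007 (P1/RW1/US1/PS0)
  lvl3: tbl 0x3D, slot 11 ⇒ 0x3E007 (P1/RW1/US1/PS0)
  → PA=0x3E273  (4 entries read)
#3 VA=0xB850180D4B0 (r,kernel):
  TLB hit vpn=0xB850180D → PA=0x2C4B0
#4 VA=0x88341E13B91 (w,kernel):
  lvl0: tbl 0x20, slot 17 ⇒ 0x41007 (P1/RW1/US1/PS0)
  lvl1: tbl 0x41, slot 13 ⇒ 0x45007 (P1/RW1/US1/PS0)
  lvl2: tbl 0x45, slot 15 ⇒ 0x48007 (P1/RW1/US1/PS0)
  lvl3: tbl 0x48, slot 19 ⇒ 0x4A007 (P1/RW1/US1/PS0)
  → PA=0x4AB91  (4 entries read)
#5 VA=0xC07C3C0978D (w,user):
  lvl0: tbl 0x20, slot 24 ⇒ 0x4B007 (P1/RW1/US1/PS0)
  lvl1: tbl 0x4B, slot 31 ⇒ 0x4E007 (P1/RW1/US1/PS0)
  lvl2: tbl 0x4E, slot 30 ⇒ 0x50007 (P1/RW1/US1/PS0)
  lvl3: tbl 0x50, slot 9 ⇒ 0x52007 (P1/RW1/US1/PS0)
  → PA=0x5278D  (4 entries read)
#6 VA=0x10582A0407D (w,user):
  lvl0: tbl 0x20, slot 2 ⇒ 0x53007 (P1/RW1/US1/PS0)
  lvl1: tbl 0x53, slot 22 ⇒ 0x56007 (P1/RW1/US1/PS0)
  lvl2: tbl 0x56, slot 21 ⇒ 0x59007 (P1/RW1/US1/PS0)
  lvl3: tbl 0x59, slot 4 ⇒ 0x5A005 (P1/RW0/US1/PS0)
  → PROTECTION_VIOLATION  (4 entries read)

TLB: [["0xF804300B", "0x3E"], ["0xB850180D", "0x2C"], ["0x88341E13", "0x4A"], ["0xC07C3C09", "0x52"]]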